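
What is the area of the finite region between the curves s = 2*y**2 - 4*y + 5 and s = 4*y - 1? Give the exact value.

Both boundary curves give s as a function of y, so integrate with respect to y. Setting them equal: 2*y**2 - 8*y + 6 = 0, i.e. 2*(y - 3)*(y - 1) = 0, so they meet at y = 1, 3.
For y in [1, 3], s = 2*y**2 - 4*y + 5 is on the left; area = ∫[1,3] (-(2*y**2 - 8*y + 6)) dy = 8/3.

8/3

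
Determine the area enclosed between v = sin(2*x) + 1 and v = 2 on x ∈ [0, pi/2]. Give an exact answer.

On [0, pi/2], (sin(2*x) + 1) - (2) = sin(2*x) - 1 is ≤ 0 throughout, so the area is a single integral of |sin(2*x) - 1|.
∫[0,pi/2] (sin(2*x) - 1) dx = 1 - pi/2; the area of that piece is -1 + pi/2.

-1 + pi/2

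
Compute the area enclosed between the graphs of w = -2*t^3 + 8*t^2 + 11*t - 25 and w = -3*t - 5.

Set the curves equal: -2*t^3 + 8*t^2 + 11*t - 25 = -3*t - 5, so -2*t^3 + 8*t^2 + 14*t - 20 = 0, which factors as -2*(t - 5)*(t - 1)*(t + 2) = 0. The curves meet at t = -2, 1, 5.
On [-2, 1], w = -3*t - 5 is on top; that piece has area ∫[-2,1] (-(-2*t^3 + 8*t^2 + 14*t - 20)) dt = 99/2.
On [1, 5], w = -2*t^3 + 8*t^2 + 11*t - 25 is on top; that piece has area ∫[1,5] (-2*t^3 + 8*t^2 + 14*t - 20) dt = 320/3.
Total enclosed area = 99/2 + 320/3 = 937/6.

937/6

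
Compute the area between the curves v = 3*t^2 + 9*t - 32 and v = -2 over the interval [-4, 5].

567/2

The difference (3*t^2 + 9*t - 32) - (-2) = 3*t^2 + 9*t - 30 changes sign at t = 2 inside [-4, 5], so split the integral there.
∫[-4,2] (3*t^2 + 9*t - 30) dt = -162; the area of that piece is 162.
∫[2,5] (3*t^2 + 9*t - 30) dt = 243/2.
Total area = 162 + 243/2 = 567/2.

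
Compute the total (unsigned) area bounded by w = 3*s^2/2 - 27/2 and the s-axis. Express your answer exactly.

The curve meets the s-axis where 3*s^2/2 - 27/2 = 0, i.e. 3*(s - 3)*(s + 3)/2 = 0, at s = -3, 3.
On [-3, 3] the curve lies below the axis; ∫[-3,3] (3*s^2/2 - 27/2) ds = -54, giving area 54.

54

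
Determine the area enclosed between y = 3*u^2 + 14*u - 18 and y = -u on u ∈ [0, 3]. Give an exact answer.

119/2

The difference (3*u^2 + 14*u - 18) - (-u) = 3*u^2 + 15*u - 18 changes sign at u = 1 inside [0, 3], so split the integral there.
∫[0,1] (3*u^2 + 15*u - 18) du = -19/2; the area of that piece is 19/2.
∫[1,3] (3*u^2 + 15*u - 18) du = 50.
Total area = 19/2 + 50 = 119/2.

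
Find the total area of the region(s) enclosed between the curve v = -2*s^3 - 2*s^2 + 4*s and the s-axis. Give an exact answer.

The curve meets the s-axis where -2*s^3 - 2*s^2 + 4*s = 0, i.e. -2*s*(s - 1)*(s + 2) = 0, at s = -2, 0, 1.
On [-2, 0] the curve lies below the axis; ∫[-2,0] (-2*s^3 - 2*s^2 + 4*s) ds = -16/3, giving area 16/3.
On [0, 1] the curve lies above the axis; ∫[0,1] (-2*s^3 - 2*s^2 + 4*s) ds = 5/6, giving area 5/6.
Total area = 16/3 + 5/6 = 37/6.

37/6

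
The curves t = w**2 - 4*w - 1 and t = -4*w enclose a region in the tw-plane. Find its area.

4/3

Both boundary curves give t as a function of w, so integrate with respect to w. Setting them equal: w**2 - 1 = 0, i.e. (w - 1)*(w + 1) = 0, so they meet at w = -1, 1.
For w in [-1, 1], t = w**2 - 4*w - 1 is on the left; area = ∫[-1,1] (-(w**2 - 1)) dw = 4/3.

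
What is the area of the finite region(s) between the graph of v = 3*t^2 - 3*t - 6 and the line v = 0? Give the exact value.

The curve meets the t-axis where 3*t^2 - 3*t - 6 = 0, i.e. 3*(t - 2)*(t + 1) = 0, at t = -1, 2.
On [-1, 2] the curve lies below the axis; ∫[-1,2] (3*t^2 - 3*t - 6) dt = -27/2, giving area 27/2.

27/2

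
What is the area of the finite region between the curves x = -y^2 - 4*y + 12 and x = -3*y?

343/6

Both boundary curves give x as a function of y, so integrate with respect to y. Setting them equal: -y^2 - y + 12 = 0, i.e. -(y - 3)*(y + 4) = 0, so they meet at y = -4, 3.
For y in [-4, 3], x = -y^2 - 4*y + 12 is on the right; area = ∫[-4,3] (-y^2 - y + 12) dy = 343/6.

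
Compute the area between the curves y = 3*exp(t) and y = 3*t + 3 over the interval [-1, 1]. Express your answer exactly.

On [-1, 1], (3*exp(t)) - (3*t + 3) = -3*t + 3*exp(t) - 3 is ≥ 0 throughout, so the area is a single integral of |-3*t + 3*exp(t) - 3|.
∫[-1,1] (-3*t + 3*exp(t) - 3) dt = -6 - 3*exp(-1) + 3*exp(1).

-6 - 3*exp(-1) + 3*exp(1)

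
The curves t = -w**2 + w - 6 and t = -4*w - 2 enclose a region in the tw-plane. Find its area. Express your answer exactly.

Both boundary curves give t as a function of w, so integrate with respect to w. Setting them equal: -w**2 + 5*w - 4 = 0, i.e. -(w - 4)*(w - 1) = 0, so they meet at w = 1, 4.
For w in [1, 4], t = -w**2 + w - 6 is on the right; area = ∫[1,4] (-w**2 + 5*w - 4) dw = 9/2.

9/2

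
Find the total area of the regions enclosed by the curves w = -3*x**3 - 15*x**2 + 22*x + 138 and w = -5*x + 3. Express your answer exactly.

Set the curves equal: -3*x**3 - 15*x**2 + 22*x + 138 = -5*x + 3, so -3*x**3 - 15*x**2 + 27*x + 135 = 0, which factors as -3*(x - 3)*(x + 3)*(x + 5) = 0. The curves meet at x = -5, -3, 3.
On [-5, -3], w = -5*x + 3 is on top; that piece has area ∫[-5,-3] (-(-3*x**3 - 15*x**2 + 27*x + 135)) dx = 28.
On [-3, 3], w = -3*x**3 - 15*x**2 + 22*x + 138 is on top; that piece has area ∫[-3,3] (-3*x**3 - 15*x**2 + 27*x + 135) dx = 540.
Total enclosed area = 28 + 540 = 568.

568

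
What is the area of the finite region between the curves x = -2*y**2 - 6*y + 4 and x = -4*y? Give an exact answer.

Both boundary curves give x as a function of y, so integrate with respect to y. Setting them equal: -2*y**2 - 2*y + 4 = 0, i.e. -2*(y - 1)*(y + 2) = 0, so they meet at y = -2, 1.
For y in [-2, 1], x = -2*y**2 - 6*y + 4 is on the right; area = ∫[-2,1] (-2*y**2 - 2*y + 4) dy = 9.

9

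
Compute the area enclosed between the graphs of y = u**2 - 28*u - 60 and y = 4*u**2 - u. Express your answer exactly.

1/2

Set the curves equal: u**2 - 28*u - 60 = 4*u**2 - u, so -3*u**2 - 27*u - 60 = 0, which factors as -3*(u + 4)*(u + 5) = 0. The curves meet at u = -5, -4.
On [-5, -4], y = u**2 - 28*u - 60 is on top; that piece has area ∫[-5,-4] (-3*u**2 - 27*u - 60) du = 1/2.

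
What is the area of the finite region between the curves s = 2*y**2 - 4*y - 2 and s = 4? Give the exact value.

Both boundary curves give s as a function of y, so integrate with respect to y. Setting them equal: 2*y**2 - 4*y - 6 = 0, i.e. 2*(y - 3)*(y + 1) = 0, so they meet at y = -1, 3.
For y in [-1, 3], s = 2*y**2 - 4*y - 2 is on the left; area = ∫[-1,3] (-(2*y**2 - 4*y - 6)) dy = 64/3.

64/3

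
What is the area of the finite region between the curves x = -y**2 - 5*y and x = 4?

Both boundary curves give x as a function of y, so integrate with respect to y. Setting them equal: -y**2 - 5*y - 4 = 0, i.e. -(y + 1)*(y + 4) = 0, so they meet at y = -4, -1.
For y in [-4, -1], x = -y**2 - 5*y is on the right; area = ∫[-4,-1] (-y**2 - 5*y - 4) dy = 9/2.

9/2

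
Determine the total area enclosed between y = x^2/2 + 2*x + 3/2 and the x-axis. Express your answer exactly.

The curve meets the x-axis where x^2/2 + 2*x + 3/2 = 0, i.e. (x + 1)*(x + 3)/2 = 0, at x = -3, -1.
On [-3, -1] the curve lies below the axis; ∫[-3,-1] (x^2/2 + 2*x + 3/2) dx = -2/3, giving area 2/3.

2/3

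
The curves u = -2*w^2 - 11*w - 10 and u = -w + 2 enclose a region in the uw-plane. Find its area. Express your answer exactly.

1/3

Both boundary curves give u as a function of w, so integrate with respect to w. Setting them equal: -2*w^2 - 10*w - 12 = 0, i.e. -2*(w + 2)*(w + 3) = 0, so they meet at w = -3, -2.
For w in [-3, -2], u = -2*w^2 - 11*w - 10 is on the right; area = ∫[-3,-2] (-2*w^2 - 10*w - 12) dw = 1/3.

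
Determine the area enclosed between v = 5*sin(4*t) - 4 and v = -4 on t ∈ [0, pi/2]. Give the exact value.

5

The difference (5*sin(4*t) - 4) - (-4) = 5*sin(4*t) changes sign at t = pi/4 inside [0, pi/2], so split the integral there.
∫[0,pi/4] (5*sin(4*t)) dt = 5/2.
∫[pi/4,pi/2] (5*sin(4*t)) dt = -5/2; the area of that piece is 5/2.
Total area = 5/2 + 5/2 = 5.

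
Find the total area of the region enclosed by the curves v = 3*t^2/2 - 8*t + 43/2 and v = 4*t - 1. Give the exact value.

Set the curves equal: 3*t^2/2 - 8*t + 43/2 = 4*t - 1, so 3*t^2/2 - 12*t + 45/2 = 0, which factors as 3*(t - 5)*(t - 3)/2 = 0. The curves meet at t = 3, 5.
On [3, 5], v = 4*t - 1 is on top; that piece has area ∫[3,5] (-(3*t^2/2 - 12*t + 45/2)) dt = 2.

2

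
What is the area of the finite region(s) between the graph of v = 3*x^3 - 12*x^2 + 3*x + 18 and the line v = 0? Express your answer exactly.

The curve meets the x-axis where 3*x^3 - 12*x^2 + 3*x + 18 = 0, i.e. 3*(x - 3)*(x - 2)*(x + 1) = 0, at x = -1, 2, 3.
On [-1, 2] the curve lies above the axis; ∫[-1,2] (3*x^3 - 12*x^2 + 3*x + 18) dx = 135/4, giving area 135/4.
On [2, 3] the curve lies below the axis; ∫[2,3] (3*x^3 - 12*x^2 + 3*x + 18) dx = -7/4, giving area 7/4.
Total area = 135/4 + 7/4 = 71/2.

71/2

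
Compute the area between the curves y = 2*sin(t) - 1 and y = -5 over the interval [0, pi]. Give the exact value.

On [0, pi], (2*sin(t) - 1) - (-5) = 2*sin(t) + 4 is ≥ 0 throughout, so the area is a single integral of |2*sin(t) + 4|.
∫[0,pi] (2*sin(t) + 4) dt = 4 + 4*pi.

4 + 4*pi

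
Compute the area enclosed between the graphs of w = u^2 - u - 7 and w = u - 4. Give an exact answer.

32/3

Set the curves equal: u^2 - u - 7 = u - 4, so u^2 - 2*u - 3 = 0, which factors as (u - 3)*(u + 1) = 0. The curves meet at u = -1, 3.
On [-1, 3], w = u - 4 is on top; that piece has area ∫[-1,3] (-(u^2 - 2*u - 3)) du = 32/3.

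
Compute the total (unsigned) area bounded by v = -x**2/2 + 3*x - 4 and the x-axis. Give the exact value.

The curve meets the x-axis where -x**2/2 + 3*x - 4 = 0, i.e. -(x - 4)*(x - 2)/2 = 0, at x = 2, 4.
On [2, 4] the curve lies above the axis; ∫[2,4] (-x**2/2 + 3*x - 4) dx = 2/3, giving area 2/3.

2/3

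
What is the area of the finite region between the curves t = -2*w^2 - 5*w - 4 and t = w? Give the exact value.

1/3

Both boundary curves give t as a function of w, so integrate with respect to w. Setting them equal: -2*w^2 - 6*w - 4 = 0, i.e. -2*(w + 1)*(w + 2) = 0, so they meet at w = -2, -1.
For w in [-2, -1], t = -2*w^2 - 5*w - 4 is on the right; area = ∫[-2,-1] (-2*w^2 - 6*w - 4) dw = 1/3.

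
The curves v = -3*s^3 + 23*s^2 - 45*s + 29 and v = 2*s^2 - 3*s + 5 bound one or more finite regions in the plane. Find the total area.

37/4

Set the curves equal: -3*s^3 + 23*s^2 - 45*s + 29 = 2*s^2 - 3*s + 5, so -3*s^3 + 21*s^2 - 42*s + 24 = 0, which factors as -3*(s - 4)*(s - 2)*(s - 1) = 0. The curves meet at s = 1, 2, 4.
On [1, 2], v = 2*s^2 - 3*s + 5 is on top; that piece has area ∫[1,2] (-(-3*s^3 + 21*s^2 - 42*s + 24)) ds = 5/4.
On [2, 4], v = -3*s^3 + 23*s^2 - 45*s + 29 is on top; that piece has area ∫[2,4] (-3*s^3 + 21*s^2 - 42*s + 24) ds = 8.
Total enclosed area = 5/4 + 8 = 37/4.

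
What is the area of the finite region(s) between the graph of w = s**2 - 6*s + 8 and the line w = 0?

4/3

The curve meets the s-axis where s**2 - 6*s + 8 = 0, i.e. (s - 4)*(s - 2) = 0, at s = 2, 4.
On [2, 4] the curve lies below the axis; ∫[2,4] (s**2 - 6*s + 8) ds = -4/3, giving area 4/3.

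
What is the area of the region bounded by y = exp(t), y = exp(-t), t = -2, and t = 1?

The difference (exp(t)) - (exp(-t)) = exp(t) - exp(-t) changes sign at t = 0 inside [-2, 1], so split the integral there.
∫[-2,0] (exp(t) - exp(-t)) dt = -exp(2) - exp(-2) + 2; the area of that piece is -2 + exp(-2) + exp(2).
∫[0,1] (exp(t) - exp(-t)) dt = -2 + exp(-1) + exp(1).
Total area = (-2 + exp(-2) + exp(2)) + (-2 + exp(-1) + exp(1)) = -4 + exp(-2) + exp(-1) + exp(1) + exp(2).

-4 + exp(-2) + exp(-1) + exp(1) + exp(2)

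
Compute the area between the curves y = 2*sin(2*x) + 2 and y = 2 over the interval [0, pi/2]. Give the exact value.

2

On [0, pi/2], (2*sin(2*x) + 2) - (2) = 2*sin(2*x) is ≥ 0 throughout, so the area is a single integral of |2*sin(2*x)|.
∫[0,pi/2] (2*sin(2*x)) dx = 2.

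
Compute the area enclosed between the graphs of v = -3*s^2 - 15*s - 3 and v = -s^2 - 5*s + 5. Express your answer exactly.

Set the curves equal: -3*s^2 - 15*s - 3 = -s^2 - 5*s + 5, so -2*s^2 - 10*s - 8 = 0, which factors as -2*(s + 1)*(s + 4) = 0. The curves meet at s = -4, -1.
On [-4, -1], v = -3*s^2 - 15*s - 3 is on top; that piece has area ∫[-4,-1] (-2*s^2 - 10*s - 8) ds = 9.

9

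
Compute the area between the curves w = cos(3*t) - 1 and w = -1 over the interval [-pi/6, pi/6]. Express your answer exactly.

On [-pi/6, pi/6], (cos(3*t) - 1) - (-1) = cos(3*t) is ≥ 0 throughout, so the area is a single integral of |cos(3*t)|.
∫[-pi/6,pi/6] (cos(3*t)) dt = 2/3.

2/3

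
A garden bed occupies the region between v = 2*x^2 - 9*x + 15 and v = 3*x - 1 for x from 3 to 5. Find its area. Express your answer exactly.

4

The difference (2*x^2 - 9*x + 15) - (3*x - 1) = 2*x^2 - 12*x + 16 changes sign at x = 4 inside [3, 5], so split the integral there.
∫[3,4] (2*x^2 - 12*x + 16) dx = -4/3; the area of that piece is 4/3.
∫[4,5] (2*x^2 - 12*x + 16) dx = 8/3.
Total area = 4/3 + 8/3 = 4.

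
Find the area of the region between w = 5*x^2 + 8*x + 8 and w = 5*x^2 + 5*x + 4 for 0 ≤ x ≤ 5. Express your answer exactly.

On [0, 5], (5*x^2 + 8*x + 8) - (5*x^2 + 5*x + 4) = 3*x + 4 is ≥ 0 throughout, so the area is a single integral of |3*x + 4|.
∫[0,5] (3*x + 4) dx = 115/2.

115/2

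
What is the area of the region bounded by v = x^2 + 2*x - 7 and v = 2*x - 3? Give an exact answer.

32/3

Set the curves equal: x^2 + 2*x - 7 = 2*x - 3, so x^2 - 4 = 0, which factors as (x - 2)*(x + 2) = 0. The curves meet at x = -2, 2.
On [-2, 2], v = 2*x - 3 is on top; that piece has area ∫[-2,2] (-(x^2 - 4)) dx = 32/3.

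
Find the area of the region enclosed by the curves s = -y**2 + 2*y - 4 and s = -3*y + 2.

Both boundary curves give s as a function of y, so integrate with respect to y. Setting them equal: -y**2 + 5*y - 6 = 0, i.e. -(y - 3)*(y - 2) = 0, so they meet at y = 2, 3.
For y in [2, 3], s = -y**2 + 2*y - 4 is on the right; area = ∫[2,3] (-y**2 + 5*y - 6) dy = 1/6.

1/6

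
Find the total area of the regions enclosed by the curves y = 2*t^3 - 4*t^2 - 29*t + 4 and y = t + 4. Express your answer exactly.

Set the curves equal: 2*t^3 - 4*t^2 - 29*t + 4 = t + 4, so 2*t^3 - 4*t^2 - 30*t = 0, which factors as 2*t*(t - 5)*(t + 3) = 0. The curves meet at t = -3, 0, 5.
On [-3, 0], y = 2*t^3 - 4*t^2 - 29*t + 4 is on top; that piece has area ∫[-3,0] (2*t^3 - 4*t^2 - 30*t) dt = 117/2.
On [0, 5], y = t + 4 is on top; that piece has area ∫[0,5] (-(2*t^3 - 4*t^2 - 30*t)) dt = 1375/6.
Total enclosed area = 117/2 + 1375/6 = 863/3.

863/3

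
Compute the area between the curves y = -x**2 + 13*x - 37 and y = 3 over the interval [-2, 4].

186

On [-2, 4], (-x**2 + 13*x - 37) - (3) = -x**2 + 13*x - 40 is ≤ 0 throughout, so the area is a single integral of |-x**2 + 13*x - 40|.
∫[-2,4] (-x**2 + 13*x - 40) dx = -186; the area of that piece is 186.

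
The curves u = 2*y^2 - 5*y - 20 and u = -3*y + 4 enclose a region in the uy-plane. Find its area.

Both boundary curves give u as a function of y, so integrate with respect to y. Setting them equal: 2*y^2 - 2*y - 24 = 0, i.e. 2*(y - 4)*(y + 3) = 0, so they meet at y = -3, 4.
For y in [-3, 4], u = 2*y^2 - 5*y - 20 is on the left; area = ∫[-3,4] (-(2*y^2 - 2*y - 24)) dy = 343/3.

343/3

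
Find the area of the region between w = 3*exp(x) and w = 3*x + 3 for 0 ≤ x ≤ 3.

-51/2 + 3*exp(3)

On [0, 3], (3*exp(x)) - (3*x + 3) = -3*x + 3*exp(x) - 3 is ≥ 0 throughout, so the area is a single integral of |-3*x + 3*exp(x) - 3|.
∫[0,3] (-3*x + 3*exp(x) - 3) dx = -51/2 + 3*exp(3).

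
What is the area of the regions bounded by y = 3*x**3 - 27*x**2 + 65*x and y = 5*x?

393/4

Set the curves equal: 3*x**3 - 27*x**2 + 65*x = 5*x, so 3*x**3 - 27*x**2 + 60*x = 0, which factors as 3*x*(x - 5)*(x - 4) = 0. The curves meet at x = 0, 4, 5.
On [0, 4], y = 3*x**3 - 27*x**2 + 65*x is on top; that piece has area ∫[0,4] (3*x**3 - 27*x**2 + 60*x) dx = 96.
On [4, 5], y = 5*x is on top; that piece has area ∫[4,5] (-(3*x**3 - 27*x**2 + 60*x)) dx = 9/4.
Total enclosed area = 96 + 9/4 = 393/4.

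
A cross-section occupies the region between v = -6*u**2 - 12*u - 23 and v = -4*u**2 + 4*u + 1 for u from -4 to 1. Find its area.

The difference (-6*u**2 - 12*u - 23) - (-4*u**2 + 4*u + 1) = -2*u**2 - 16*u - 24 changes sign at u = -2 inside [-4, 1], so split the integral there.
∫[-4,-2] (-2*u**2 - 16*u - 24) du = 32/3.
∫[-2,1] (-2*u**2 - 16*u - 24) du = -54; the area of that piece is 54.
Total area = 32/3 + 54 = 194/3.

194/3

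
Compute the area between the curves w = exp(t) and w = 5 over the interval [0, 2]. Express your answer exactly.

The difference (exp(t)) - (5) = exp(t) - 5 changes sign at t = log(5) inside [0, 2], so split the integral there.
∫[0,log(5)] (exp(t) - 5) dt = 4 - log(3125); the area of that piece is -4 + log(3125).
∫[log(5),2] (exp(t) - 5) dt = -15 + exp(2) + 5*log(5).
Total area = (-4 + log(3125)) + (-15 + exp(2) + 5*log(5)) = -19 + exp(2) + 10*log(5).

-19 + exp(2) + 10*log(5)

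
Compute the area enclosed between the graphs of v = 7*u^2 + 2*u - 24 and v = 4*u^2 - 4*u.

108

Set the curves equal: 7*u^2 + 2*u - 24 = 4*u^2 - 4*u, so 3*u^2 + 6*u - 24 = 0, which factors as 3*(u - 2)*(u + 4) = 0. The curves meet at u = -4, 2.
On [-4, 2], v = 4*u^2 - 4*u is on top; that piece has area ∫[-4,2] (-(3*u^2 + 6*u - 24)) du = 108.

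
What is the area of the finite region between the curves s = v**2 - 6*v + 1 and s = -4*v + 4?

Both boundary curves give s as a function of v, so integrate with respect to v. Setting them equal: v**2 - 2*v - 3 = 0, i.e. (v - 3)*(v + 1) = 0, so they meet at v = -1, 3.
For v in [-1, 3], s = v**2 - 6*v + 1 is on the left; area = ∫[-1,3] (-(v**2 - 2*v - 3)) dv = 32/3.

32/3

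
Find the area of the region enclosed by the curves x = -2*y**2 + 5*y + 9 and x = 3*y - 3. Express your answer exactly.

125/3

Both boundary curves give x as a function of y, so integrate with respect to y. Setting them equal: -2*y**2 + 2*y + 12 = 0, i.e. -2*(y - 3)*(y + 2) = 0, so they meet at y = -2, 3.
For y in [-2, 3], x = -2*y**2 + 5*y + 9 is on the right; area = ∫[-2,3] (-2*y**2 + 2*y + 12) dy = 125/3.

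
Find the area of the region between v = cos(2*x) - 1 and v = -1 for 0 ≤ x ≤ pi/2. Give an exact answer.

1

The difference (cos(2*x) - 1) - (-1) = cos(2*x) changes sign at x = pi/4 inside [0, pi/2], so split the integral there.
∫[0,pi/4] (cos(2*x)) dx = 1/2.
∫[pi/4,pi/2] (cos(2*x)) dx = -1/2; the area of that piece is 1/2.
Total area = 1/2 + 1/2 = 1.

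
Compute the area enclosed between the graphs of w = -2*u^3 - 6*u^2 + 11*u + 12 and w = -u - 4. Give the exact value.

81

Set the curves equal: -2*u^3 - 6*u^2 + 11*u + 12 = -u - 4, so -2*u^3 - 6*u^2 + 12*u + 16 = 0, which factors as -2*(u - 2)*(u + 1)*(u + 4) = 0. The curves meet at u = -4, -1, 2.
On [-4, -1], w = -u - 4 is on top; that piece has area ∫[-4,-1] (-(-2*u^3 - 6*u^2 + 12*u + 16)) du = 81/2.
On [-1, 2], w = -2*u^3 - 6*u^2 + 11*u + 12 is on top; that piece has area ∫[-1,2] (-2*u^3 - 6*u^2 + 12*u + 16) du = 81/2.
Total enclosed area = 81/2 + 81/2 = 81.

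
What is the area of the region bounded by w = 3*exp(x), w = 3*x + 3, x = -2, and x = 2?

On [-2, 2], (3*exp(x)) - (3*x + 3) = -3*x + 3*exp(x) - 3 is ≥ 0 throughout, so the area is a single integral of |-3*x + 3*exp(x) - 3|.
∫[-2,2] (-3*x + 3*exp(x) - 3) dx = -12 - 3*exp(-2) + 3*exp(2).

-12 - 3*exp(-2) + 3*exp(2)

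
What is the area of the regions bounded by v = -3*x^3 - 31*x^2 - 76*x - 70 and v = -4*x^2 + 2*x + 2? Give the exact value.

Set the curves equal: -3*x^3 - 31*x^2 - 76*x - 70 = -4*x^2 + 2*x + 2, so -3*x^3 - 27*x^2 - 78*x - 72 = 0, which factors as -3*(x + 2)*(x + 3)*(x + 4) = 0. The curves meet at x = -4, -3, -2.
On [-4, -3], v = -4*x^2 + 2*x + 2 is on top; that piece has area ∫[-4,-3] (-(-3*x^3 - 27*x^2 - 78*x - 72)) dx = 3/4.
On [-3, -2], v = -3*x^3 - 31*x^2 - 76*x - 70 is on top; that piece has area ∫[-3,-2] (-3*x^3 - 27*x^2 - 78*x - 72) dx = 3/4.
Total enclosed area = 3/4 + 3/4 = 3/2.

3/2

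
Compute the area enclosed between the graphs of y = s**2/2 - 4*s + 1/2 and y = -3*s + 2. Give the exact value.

Set the curves equal: s**2/2 - 4*s + 1/2 = -3*s + 2, so s**2/2 - s - 3/2 = 0, which factors as (s - 3)*(s + 1)/2 = 0. The curves meet at s = -1, 3.
On [-1, 3], y = -3*s + 2 is on top; that piece has area ∫[-1,3] (-(s**2/2 - s - 3/2)) ds = 16/3.

16/3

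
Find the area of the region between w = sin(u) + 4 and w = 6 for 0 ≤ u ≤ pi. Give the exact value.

-2 + 2*pi

On [0, pi], (sin(u) + 4) - (6) = sin(u) - 2 is ≤ 0 throughout, so the area is a single integral of |sin(u) - 2|.
∫[0,pi] (sin(u) - 2) du = 2 - 2*pi; the area of that piece is -2 + 2*pi.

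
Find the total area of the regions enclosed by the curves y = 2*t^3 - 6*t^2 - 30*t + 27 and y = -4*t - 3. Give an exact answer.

256

Set the curves equal: 2*t^3 - 6*t^2 - 30*t + 27 = -4*t - 3, so 2*t^3 - 6*t^2 - 26*t + 30 = 0, which factors as 2*(t - 5)*(t - 1)*(t + 3) = 0. The curves meet at t = -3, 1, 5.
On [-3, 1], y = 2*t^3 - 6*t^2 - 30*t + 27 is on top; that piece has area ∫[-3,1] (2*t^3 - 6*t^2 - 26*t + 30) dt = 128.
On [1, 5], y = -4*t - 3 is on top; that piece has area ∫[1,5] (-(2*t^3 - 6*t^2 - 26*t + 30)) dt = 128.
Total enclosed area = 128 + 128 = 256.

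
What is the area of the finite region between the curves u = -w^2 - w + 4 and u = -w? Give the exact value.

32/3

Both boundary curves give u as a function of w, so integrate with respect to w. Setting them equal: -w^2 + 4 = 0, i.e. -(w - 2)*(w + 2) = 0, so they meet at w = -2, 2.
For w in [-2, 2], u = -w^2 - w + 4 is on the right; area = ∫[-2,2] (-w^2 + 4) dw = 32/3.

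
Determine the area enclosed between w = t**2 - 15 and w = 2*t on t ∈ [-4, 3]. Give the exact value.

The difference (t**2 - 15) - (2*t) = t**2 - 2*t - 15 changes sign at t = -3 inside [-4, 3], so split the integral there.
∫[-4,-3] (t**2 - 2*t - 15) dt = 13/3.
∫[-3,3] (t**2 - 2*t - 15) dt = -72; the area of that piece is 72.
Total area = 13/3 + 72 = 229/3.

229/3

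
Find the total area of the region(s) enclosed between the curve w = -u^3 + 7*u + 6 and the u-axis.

131/4

The curve meets the u-axis where -u^3 + 7*u + 6 = 0, i.e. -(u - 3)*(u + 1)*(u + 2) = 0, at u = -2, -1, 3.
On [-2, -1] the curve lies below the axis; ∫[-2,-1] (-u^3 + 7*u + 6) du = -3/4, giving area 3/4.
On [-1, 3] the curve lies above the axis; ∫[-1,3] (-u^3 + 7*u + 6) du = 32, giving area 32.
Total area = 3/4 + 32 = 131/4.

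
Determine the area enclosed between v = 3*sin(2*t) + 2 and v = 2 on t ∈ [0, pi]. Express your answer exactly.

The difference (3*sin(2*t) + 2) - (2) = 3*sin(2*t) changes sign at t = pi/2 inside [0, pi], so split the integral there.
∫[0,pi/2] (3*sin(2*t)) dt = 3.
∫[pi/2,pi] (3*sin(2*t)) dt = -3; the area of that piece is 3.
Total area = 3 + 3 = 6.

6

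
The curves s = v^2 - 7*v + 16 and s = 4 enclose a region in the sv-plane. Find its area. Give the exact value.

Both boundary curves give s as a function of v, so integrate with respect to v. Setting them equal: v^2 - 7*v + 12 = 0, i.e. (v - 4)*(v - 3) = 0, so they meet at v = 3, 4.
For v in [3, 4], s = v^2 - 7*v + 16 is on the left; area = ∫[3,4] (-(v^2 - 7*v + 12)) dv = 1/6.

1/6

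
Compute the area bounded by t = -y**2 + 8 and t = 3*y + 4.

Both boundary curves give t as a function of y, so integrate with respect to y. Setting them equal: -y**2 - 3*y + 4 = 0, i.e. -(y - 1)*(y + 4) = 0, so they meet at y = -4, 1.
For y in [-4, 1], t = -y**2 + 8 is on the right; area = ∫[-4,1] (-y**2 - 3*y + 4) dy = 125/6.

125/6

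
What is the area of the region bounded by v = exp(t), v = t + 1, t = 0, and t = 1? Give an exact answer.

On [0, 1], (exp(t)) - (t + 1) = -t + exp(t) - 1 is ≥ 0 throughout, so the area is a single integral of |-t + exp(t) - 1|.
∫[0,1] (-t + exp(t) - 1) dt = -5/2 + exp(1).

-5/2 + exp(1)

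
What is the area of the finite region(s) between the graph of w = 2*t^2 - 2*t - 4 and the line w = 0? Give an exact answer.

9

The curve meets the t-axis where 2*t^2 - 2*t - 4 = 0, i.e. 2*(t - 2)*(t + 1) = 0, at t = -1, 2.
On [-1, 2] the curve lies below the axis; ∫[-1,2] (2*t^2 - 2*t - 4) dt = -9, giving area 9.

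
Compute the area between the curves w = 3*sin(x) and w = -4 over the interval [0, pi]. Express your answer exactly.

On [0, pi], (3*sin(x)) - (-4) = 3*sin(x) + 4 is ≥ 0 throughout, so the area is a single integral of |3*sin(x) + 4|.
∫[0,pi] (3*sin(x) + 4) dx = 6 + 4*pi.

6 + 4*pi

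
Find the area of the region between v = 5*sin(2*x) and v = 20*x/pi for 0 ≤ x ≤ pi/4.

On [0, pi/4], (5*sin(2*x)) - (20*x/pi) = -20*x/pi + 5*sin(2*x) is ≥ 0 throughout, so the area is a single integral of |-20*x/pi + 5*sin(2*x)|.
∫[0,pi/4] (-20*x/pi + 5*sin(2*x)) dx = 5/2 - 5*pi/8.

5/2 - 5*pi/8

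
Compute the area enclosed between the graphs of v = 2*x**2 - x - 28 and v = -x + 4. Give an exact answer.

Set the curves equal: 2*x**2 - x - 28 = -x + 4, so 2*x**2 - 32 = 0, which factors as 2*(x - 4)*(x + 4) = 0. The curves meet at x = -4, 4.
On [-4, 4], v = -x + 4 is on top; that piece has area ∫[-4,4] (-(2*x**2 - 32)) dx = 512/3.

512/3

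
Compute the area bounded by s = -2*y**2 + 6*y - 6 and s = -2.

1/3

Both boundary curves give s as a function of y, so integrate with respect to y. Setting them equal: -2*y**2 + 6*y - 4 = 0, i.e. -2*(y - 2)*(y - 1) = 0, so they meet at y = 1, 2.
For y in [1, 2], s = -2*y**2 + 6*y - 6 is on the right; area = ∫[1,2] (-2*y**2 + 6*y - 4) dy = 1/3.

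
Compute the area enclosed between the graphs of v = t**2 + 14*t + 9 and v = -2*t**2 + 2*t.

Set the curves equal: t**2 + 14*t + 9 = -2*t**2 + 2*t, so 3*t**2 + 12*t + 9 = 0, which factors as 3*(t + 1)*(t + 3) = 0. The curves meet at t = -3, -1.
On [-3, -1], v = -2*t**2 + 2*t is on top; that piece has area ∫[-3,-1] (-(3*t**2 + 12*t + 9)) dt = 4.

4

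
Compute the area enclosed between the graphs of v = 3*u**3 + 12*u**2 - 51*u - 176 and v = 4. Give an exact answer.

Set the curves equal: 3*u**3 + 12*u**2 - 51*u - 176 = 4, so 3*u**3 + 12*u**2 - 51*u - 180 = 0, which factors as 3*(u - 4)*(u + 3)*(u + 5) = 0. The curves meet at u = -5, -3, 4.
On [-5, -3], v = 3*u**3 + 12*u**2 - 51*u - 176 is on top; that piece has area ∫[-5,-3] (3*u**3 + 12*u**2 - 51*u - 180) du = 32.
On [-3, 4], v = 4 is on top; that piece has area ∫[-3,4] (-(3*u**3 + 12*u**2 - 51*u - 180)) du = 3773/4.
Total enclosed area = 32 + 3773/4 = 3901/4.

3901/4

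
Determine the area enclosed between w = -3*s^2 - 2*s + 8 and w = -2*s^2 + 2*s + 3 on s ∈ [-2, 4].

The difference (-3*s^2 - 2*s + 8) - (-2*s^2 + 2*s + 3) = -s^2 - 4*s + 5 changes sign at s = 1 inside [-2, 4], so split the integral there.
∫[-2,1] (-s^2 - 4*s + 5) ds = 18.
∫[1,4] (-s^2 - 4*s + 5) ds = -36; the area of that piece is 36.
Total area = 18 + 36 = 54.

54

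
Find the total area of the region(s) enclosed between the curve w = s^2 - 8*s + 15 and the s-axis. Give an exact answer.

4/3

The curve meets the s-axis where s^2 - 8*s + 15 = 0, i.e. (s - 5)*(s - 3) = 0, at s = 3, 5.
On [3, 5] the curve lies below the axis; ∫[3,5] (s^2 - 8*s + 15) ds = -4/3, giving area 4/3.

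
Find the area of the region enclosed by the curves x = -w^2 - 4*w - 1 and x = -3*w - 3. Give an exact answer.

Both boundary curves give x as a function of w, so integrate with respect to w. Setting them equal: -w^2 - w + 2 = 0, i.e. -(w - 1)*(w + 2) = 0, so they meet at w = -2, 1.
For w in [-2, 1], x = -w^2 - 4*w - 1 is on the right; area = ∫[-2,1] (-w^2 - w + 2) dw = 9/2.

9/2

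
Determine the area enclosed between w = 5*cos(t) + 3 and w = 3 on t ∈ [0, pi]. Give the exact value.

10

The difference (5*cos(t) + 3) - (3) = 5*cos(t) changes sign at t = pi/2 inside [0, pi], so split the integral there.
∫[0,pi/2] (5*cos(t)) dt = 5.
∫[pi/2,pi] (5*cos(t)) dt = -5; the area of that piece is 5.
Total area = 5 + 5 = 10.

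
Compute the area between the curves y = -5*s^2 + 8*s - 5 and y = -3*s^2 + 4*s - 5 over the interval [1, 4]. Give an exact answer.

44/3

The difference (-5*s^2 + 8*s - 5) - (-3*s^2 + 4*s - 5) = -2*s^2 + 4*s changes sign at s = 2 inside [1, 4], so split the integral there.
∫[1,2] (-2*s^2 + 4*s) ds = 4/3.
∫[2,4] (-2*s^2 + 4*s) ds = -40/3; the area of that piece is 40/3.
Total area = 4/3 + 40/3 = 44/3.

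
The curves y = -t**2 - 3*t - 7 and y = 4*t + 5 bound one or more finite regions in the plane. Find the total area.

Set the curves equal: -t**2 - 3*t - 7 = 4*t + 5, so -t**2 - 7*t - 12 = 0, which factors as -(t + 3)*(t + 4) = 0. The curves meet at t = -4, -3.
On [-4, -3], y = -t**2 - 3*t - 7 is on top; that piece has area ∫[-4,-3] (-t**2 - 7*t - 12) dt = 1/6.

1/6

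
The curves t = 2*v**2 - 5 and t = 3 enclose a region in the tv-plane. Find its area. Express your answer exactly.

Both boundary curves give t as a function of v, so integrate with respect to v. Setting them equal: 2*v**2 - 8 = 0, i.e. 2*(v - 2)*(v + 2) = 0, so they meet at v = -2, 2.
For v in [-2, 2], t = 2*v**2 - 5 is on the left; area = ∫[-2,2] (-(2*v**2 - 8)) dv = 64/3.

64/3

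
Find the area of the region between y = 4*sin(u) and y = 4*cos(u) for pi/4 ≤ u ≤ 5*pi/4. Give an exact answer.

On [pi/4, 5*pi/4], (4*sin(u)) - (4*cos(u)) = 4*sin(u) - 4*cos(u) is ≥ 0 throughout, so the area is a single integral of |4*sin(u) - 4*cos(u)|.
∫[pi/4,5*pi/4] (4*sin(u) - 4*cos(u)) du = 8*sqrt(2).

8*sqrt(2)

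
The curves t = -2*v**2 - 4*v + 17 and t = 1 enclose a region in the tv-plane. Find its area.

72

Both boundary curves give t as a function of v, so integrate with respect to v. Setting them equal: -2*v**2 - 4*v + 16 = 0, i.e. -2*(v - 2)*(v + 4) = 0, so they meet at v = -4, 2.
For v in [-4, 2], t = -2*v**2 - 4*v + 17 is on the right; area = ∫[-4,2] (-2*v**2 - 4*v + 16) dv = 72.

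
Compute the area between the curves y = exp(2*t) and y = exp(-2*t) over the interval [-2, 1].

The difference (exp(2*t)) - (exp(-2*t)) = exp(2*t) - exp(-2*t) changes sign at t = 0 inside [-2, 1], so split the integral there.
∫[-2,0] (exp(2*t) - exp(-2*t)) dt = -exp(4)/2 - exp(-4)/2 + 1; the area of that piece is -1 + exp(-4)/2 + exp(4)/2.
∫[0,1] (exp(2*t) - exp(-2*t)) dt = -1 + exp(-2)/2 + exp(2)/2.
Total area = (-1 + exp(-4)/2 + exp(4)/2) + (-1 + exp(-2)/2 + exp(2)/2) = -2 + exp(-4)/2 + exp(-2)/2 + exp(2)/2 + exp(4)/2.

-2 + exp(-4)/2 + exp(-2)/2 + exp(2)/2 + exp(4)/2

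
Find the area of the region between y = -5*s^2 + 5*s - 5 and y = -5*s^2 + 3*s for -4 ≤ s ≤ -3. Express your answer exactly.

On [-4, -3], (-5*s^2 + 5*s - 5) - (-5*s^2 + 3*s) = 2*s - 5 is ≤ 0 throughout, so the area is a single integral of |2*s - 5|.
∫[-4,-3] (2*s - 5) ds = -12; the area of that piece is 12.

12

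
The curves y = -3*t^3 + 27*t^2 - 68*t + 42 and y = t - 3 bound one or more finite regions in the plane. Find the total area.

Set the curves equal: -3*t^3 + 27*t^2 - 68*t + 42 = t - 3, so -3*t^3 + 27*t^2 - 69*t + 45 = 0, which factors as -3*(t - 5)*(t - 3)*(t - 1) = 0. The curves meet at t = 1, 3, 5.
On [1, 3], y = t - 3 is on top; that piece has area ∫[1,3] (-(-3*t^3 + 27*t^2 - 69*t + 45)) dt = 12.
On [3, 5], y = -3*t^3 + 27*t^2 - 68*t + 42 is on top; that piece has area ∫[3,5] (-3*t^3 + 27*t^2 - 69*t + 45) dt = 12.
Total enclosed area = 12 + 12 = 24.

24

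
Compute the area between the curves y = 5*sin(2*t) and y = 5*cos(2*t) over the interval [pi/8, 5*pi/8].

On [pi/8, 5*pi/8], (5*sin(2*t)) - (5*cos(2*t)) = 5*sin(2*t) - 5*cos(2*t) is ≥ 0 throughout, so the area is a single integral of |5*sin(2*t) - 5*cos(2*t)|.
∫[pi/8,5*pi/8] (5*sin(2*t) - 5*cos(2*t)) dt = 5*sqrt(2).

5*sqrt(2)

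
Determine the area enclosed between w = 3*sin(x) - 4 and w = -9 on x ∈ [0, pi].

On [0, pi], (3*sin(x) - 4) - (-9) = 3*sin(x) + 5 is ≥ 0 throughout, so the area is a single integral of |3*sin(x) + 5|.
∫[0,pi] (3*sin(x) + 5) dx = 6 + 5*pi.

6 + 5*pi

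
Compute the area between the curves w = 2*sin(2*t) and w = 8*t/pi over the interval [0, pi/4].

1 - pi/4

On [0, pi/4], (2*sin(2*t)) - (8*t/pi) = -8*t/pi + 2*sin(2*t) is ≥ 0 throughout, so the area is a single integral of |-8*t/pi + 2*sin(2*t)|.
∫[0,pi/4] (-8*t/pi + 2*sin(2*t)) dt = 1 - pi/4.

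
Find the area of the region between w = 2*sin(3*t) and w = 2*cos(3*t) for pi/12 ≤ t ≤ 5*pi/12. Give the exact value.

4*sqrt(2)/3

On [pi/12, 5*pi/12], (2*sin(3*t)) - (2*cos(3*t)) = 2*sin(3*t) - 2*cos(3*t) is ≥ 0 throughout, so the area is a single integral of |2*sin(3*t) - 2*cos(3*t)|.
∫[pi/12,5*pi/12] (2*sin(3*t) - 2*cos(3*t)) dt = 4*sqrt(2)/3.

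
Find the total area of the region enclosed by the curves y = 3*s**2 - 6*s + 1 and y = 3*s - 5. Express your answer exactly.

Set the curves equal: 3*s**2 - 6*s + 1 = 3*s - 5, so 3*s**2 - 9*s + 6 = 0, which factors as 3*(s - 2)*(s - 1) = 0. The curves meet at s = 1, 2.
On [1, 2], y = 3*s - 5 is on top; that piece has area ∫[1,2] (-(3*s**2 - 9*s + 6)) ds = 1/2.

1/2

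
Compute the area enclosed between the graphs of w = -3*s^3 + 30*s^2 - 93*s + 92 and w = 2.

Set the curves equal: -3*s^3 + 30*s^2 - 93*s + 92 = 2, so -3*s^3 + 30*s^2 - 93*s + 90 = 0, which factors as -3*(s - 5)*(s - 3)*(s - 2) = 0. The curves meet at s = 2, 3, 5.
On [2, 3], w = 2 is on top; that piece has area ∫[2,3] (-(-3*s^3 + 30*s^2 - 93*s + 90)) ds = 5/4.
On [3, 5], w = -3*s^3 + 30*s^2 - 93*s + 92 is on top; that piece has area ∫[3,5] (-3*s^3 + 30*s^2 - 93*s + 90) ds = 8.
Total enclosed area = 5/4 + 8 = 37/4.

37/4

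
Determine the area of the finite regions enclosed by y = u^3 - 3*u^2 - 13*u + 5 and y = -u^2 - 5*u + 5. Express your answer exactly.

Set the curves equal: u^3 - 3*u^2 - 13*u + 5 = -u^2 - 5*u + 5, so u^3 - 2*u^2 - 8*u = 0, which factors as u*(u - 4)*(u + 2) = 0. The curves meet at u = -2, 0, 4.
On [-2, 0], y = u^3 - 3*u^2 - 13*u + 5 is on top; that piece has area ∫[-2,0] (u^3 - 2*u^2 - 8*u) du = 20/3.
On [0, 4], y = -u^2 - 5*u + 5 is on top; that piece has area ∫[0,4] (-(u^3 - 2*u^2 - 8*u)) du = 128/3.
Total enclosed area = 20/3 + 128/3 = 148/3.

148/3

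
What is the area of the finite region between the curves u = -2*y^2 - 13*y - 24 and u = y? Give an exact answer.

1/3

Both boundary curves give u as a function of y, so integrate with respect to y. Setting them equal: -2*y^2 - 14*y - 24 = 0, i.e. -2*(y + 3)*(y + 4) = 0, so they meet at y = -4, -3.
For y in [-4, -3], u = -2*y^2 - 13*y - 24 is on the right; area = ∫[-4,-3] (-2*y^2 - 14*y - 24) dy = 1/3.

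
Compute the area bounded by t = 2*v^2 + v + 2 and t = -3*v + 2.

8/3

Both boundary curves give t as a function of v, so integrate with respect to v. Setting them equal: 2*v^2 + 4*v = 0, i.e. 2*v*(v + 2) = 0, so they meet at v = -2, 0.
For v in [-2, 0], t = 2*v^2 + v + 2 is on the left; area = ∫[-2,0] (-(2*v^2 + 4*v)) dv = 8/3.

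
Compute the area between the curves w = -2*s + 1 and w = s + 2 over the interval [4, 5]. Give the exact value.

29/2

On [4, 5], (-2*s + 1) - (s + 2) = -3*s - 1 is ≤ 0 throughout, so the area is a single integral of |-3*s - 1|.
∫[4,5] (-3*s - 1) ds = -29/2; the area of that piece is 29/2.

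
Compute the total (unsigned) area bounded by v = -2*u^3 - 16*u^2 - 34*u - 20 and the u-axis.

The curve meets the u-axis where -2*u^3 - 16*u^2 - 34*u - 20 = 0, i.e. -2*(u + 1)*(u + 2)*(u + 5) = 0, at u = -5, -2, -1.
On [-5, -2] the curve lies below the axis; ∫[-5,-2] (-2*u^3 - 16*u^2 - 34*u - 20) du = -45/2, giving area 45/2.
On [-2, -1] the curve lies above the axis; ∫[-2,-1] (-2*u^3 - 16*u^2 - 34*u - 20) du = 7/6, giving area 7/6.
Total area = 45/2 + 7/6 = 71/3.

71/3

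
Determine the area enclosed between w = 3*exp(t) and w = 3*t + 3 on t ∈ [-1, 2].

On [-1, 2], (3*exp(t)) - (3*t + 3) = -3*t + 3*exp(t) - 3 is ≥ 0 throughout, so the area is a single integral of |-3*t + 3*exp(t) - 3|.
∫[-1,2] (-3*t + 3*exp(t) - 3) dt = -27/2 - 3*exp(-1) + 3*exp(2).

-27/2 - 3*exp(-1) + 3*exp(2)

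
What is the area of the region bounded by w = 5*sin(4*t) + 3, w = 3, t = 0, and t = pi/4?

5/2

On [0, pi/4], (5*sin(4*t) + 3) - (3) = 5*sin(4*t) is ≥ 0 throughout, so the area is a single integral of |5*sin(4*t)|.
∫[0,pi/4] (5*sin(4*t)) dt = 5/2.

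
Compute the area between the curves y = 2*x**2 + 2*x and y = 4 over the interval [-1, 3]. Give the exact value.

24

The difference (2*x**2 + 2*x) - (4) = 2*x**2 + 2*x - 4 changes sign at x = 1 inside [-1, 3], so split the integral there.
∫[-1,1] (2*x**2 + 2*x - 4) dx = -20/3; the area of that piece is 20/3.
∫[1,3] (2*x**2 + 2*x - 4) dx = 52/3.
Total area = 20/3 + 52/3 = 24.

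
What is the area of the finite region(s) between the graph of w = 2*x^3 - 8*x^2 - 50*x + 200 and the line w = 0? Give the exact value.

The curve meets the x-axis where 2*x^3 - 8*x^2 - 50*x + 200 = 0, i.e. 2*(x - 5)*(x - 4)*(x + 5) = 0, at x = -5, 4, 5.
On [-5, 4] the curve lies above the axis; ∫[-5,4] (2*x^3 - 8*x^2 - 50*x + 200) dx = 2673/2, giving area 2673/2.
On [4, 5] the curve lies below the axis; ∫[4,5] (2*x^3 - 8*x^2 - 50*x + 200) dx = -19/6, giving area 19/6.
Total area = 2673/2 + 19/6 = 4019/3.

4019/3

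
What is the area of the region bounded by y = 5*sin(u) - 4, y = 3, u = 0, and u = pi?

On [0, pi], (5*sin(u) - 4) - (3) = 5*sin(u) - 7 is ≤ 0 throughout, so the area is a single integral of |5*sin(u) - 7|.
∫[0,pi] (5*sin(u) - 7) du = 10 - 7*pi; the area of that piece is -10 + 7*pi.

-10 + 7*pi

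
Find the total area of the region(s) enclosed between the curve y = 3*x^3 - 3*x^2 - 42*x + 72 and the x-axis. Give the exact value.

1741/4

The curve meets the x-axis where 3*x^3 - 3*x^2 - 42*x + 72 = 0, i.e. 3*(x - 3)*(x - 2)*(x + 4) = 0, at x = -4, 2, 3.
On [-4, 2] the curve lies above the axis; ∫[-4,2] (3*x^3 - 3*x^2 - 42*x + 72) dx = 432, giving area 432.
On [2, 3] the curve lies below the axis; ∫[2,3] (3*x^3 - 3*x^2 - 42*x + 72) dx = -13/4, giving area 13/4.
Total area = 432 + 13/4 = 1741/4.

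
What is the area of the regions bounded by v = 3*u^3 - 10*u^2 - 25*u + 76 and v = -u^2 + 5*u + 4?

1221/4

Set the curves equal: 3*u^3 - 10*u^2 - 25*u + 76 = -u^2 + 5*u + 4, so 3*u^3 - 9*u^2 - 30*u + 72 = 0, which factors as 3*(u - 4)*(u - 2)*(u + 3) = 0. The curves meet at u = -3, 2, 4.
On [-3, 2], v = 3*u^3 - 10*u^2 - 25*u + 76 is on top; that piece has area ∫[-3,2] (3*u^3 - 9*u^2 - 30*u + 72) du = 1125/4.
On [2, 4], v = -u^2 + 5*u + 4 is on top; that piece has area ∫[2,4] (-(3*u^3 - 9*u^2 - 30*u + 72)) du = 24.
Total enclosed area = 1125/4 + 24 = 1221/4.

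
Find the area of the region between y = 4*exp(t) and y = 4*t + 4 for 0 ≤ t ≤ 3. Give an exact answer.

-34 + 4*exp(3)

On [0, 3], (4*exp(t)) - (4*t + 4) = -4*t + 4*exp(t) - 4 is ≥ 0 throughout, so the area is a single integral of |-4*t + 4*exp(t) - 4|.
∫[0,3] (-4*t + 4*exp(t) - 4) dt = -34 + 4*exp(3).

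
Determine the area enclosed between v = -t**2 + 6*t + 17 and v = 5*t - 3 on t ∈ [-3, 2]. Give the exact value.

On [-3, 2], (-t**2 + 6*t + 17) - (5*t - 3) = -t**2 + t + 20 is ≥ 0 throughout, so the area is a single integral of |-t**2 + t + 20|.
∫[-3,2] (-t**2 + t + 20) dt = 515/6.

515/6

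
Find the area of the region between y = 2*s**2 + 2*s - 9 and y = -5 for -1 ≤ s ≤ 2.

31/3

The difference (2*s**2 + 2*s - 9) - (-5) = 2*s**2 + 2*s - 4 changes sign at s = 1 inside [-1, 2], so split the integral there.
∫[-1,1] (2*s**2 + 2*s - 4) ds = -20/3; the area of that piece is 20/3.
∫[1,2] (2*s**2 + 2*s - 4) ds = 11/3.
Total area = 20/3 + 11/3 = 31/3.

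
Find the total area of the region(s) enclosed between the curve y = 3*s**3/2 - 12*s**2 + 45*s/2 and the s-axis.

253/8

The curve meets the s-axis where 3*s**3/2 - 12*s**2 + 45*s/2 = 0, i.e. 3*s*(s - 5)*(s - 3)/2 = 0, at s = 0, 3, 5.
On [0, 3] the curve lies above the axis; ∫[0,3] (3*s**3/2 - 12*s**2 + 45*s/2) ds = 189/8, giving area 189/8.
On [3, 5] the curve lies below the axis; ∫[3,5] (3*s**3/2 - 12*s**2 + 45*s/2) ds = -8, giving area 8.
Total area = 189/8 + 8 = 253/8.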